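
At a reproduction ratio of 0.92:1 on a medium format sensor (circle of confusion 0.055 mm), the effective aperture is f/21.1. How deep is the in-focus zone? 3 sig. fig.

At magnification m, DoF ≈ 2·N_eff·c/m² = 2 × 21.1 × 0.055 / 0.92² = 2.321 / 0.8464 ≈ 2.74 mm.

2.74 mm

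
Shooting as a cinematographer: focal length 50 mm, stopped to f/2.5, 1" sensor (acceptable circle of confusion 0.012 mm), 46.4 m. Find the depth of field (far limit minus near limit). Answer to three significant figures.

Hyperfocal distance H = f²/(N·c) + f = 50²/(2.5 × 0.012) + 50 = 2500/0.03 + 50 ≈ 83383.3 mm ≈ 83.38 m.
Near limit Dn = s·(H − f)/(H + s − 2f) = 46400 × (83383.3 − 50) / (83383.3 + 46400 − 2 × 50) = 46400 × 83333.3 / 129683.3 ≈ 29816 mm.
Far limit Df = s·(H − f)/(H − s) = 46400 × (83383.3 − 50) / (83383.3 − 46400) = 46400 × 83333.3 / 36983.3 ≈ 104552 mm.
Depth of field = Df − Dn = 104552 − 29816 ≈ 74736 mm ≈ 74.7 m.

74.7 m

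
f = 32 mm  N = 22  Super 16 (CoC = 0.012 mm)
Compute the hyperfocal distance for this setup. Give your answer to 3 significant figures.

Hyperfocal distance H = f²/(N·c) + f = 32²/(22 × 0.012) + 32 = 1024/0.264 + 32 ≈ 3910.8 mm ≈ 3.91 m.

3.91 m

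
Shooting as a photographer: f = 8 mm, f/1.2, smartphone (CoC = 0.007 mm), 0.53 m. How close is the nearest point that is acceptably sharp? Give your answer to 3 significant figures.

Hyperfocal distance H = f²/(N·c) + f = 8²/(1.2 × 0.007) + 8 = 64/0.0084 + 8 ≈ 7627.0 mm ≈ 7.627 m.
Near limit Dn = s·(H − f)/(H + s − 2f) = 530 × (7627.0 − 8) / (7627.0 + 530 − 2 × 8) = 530 × 7619.0 / 8141.0 ≈ 496.02 mm.

496 mm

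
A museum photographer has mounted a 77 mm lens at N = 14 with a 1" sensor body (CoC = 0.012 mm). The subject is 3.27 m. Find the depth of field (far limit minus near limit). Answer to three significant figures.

Hyperfocal distance H = f²/(N·c) + f = 77²/(14 × 0.012) + 77 = 5929/0.168 + 77 ≈ 35368.7 mm ≈ 35.37 m.
Near limit Dn = s·(H − f)/(H + s − 2f) = 3270 × (35368.7 − 77) / (35368.7 + 3270 − 2 × 77) = 3270 × 35291.7 / 38484.7 ≈ 2998.69 mm.
Far limit Df = s·(H − f)/(H − s) = 3270 × (35368.7 − 77) / (35368.7 − 3270) = 3270 × 35291.7 / 32098.7 ≈ 3595.28 mm.
Depth of field = Df − Dn = 3595.28 − 2998.69 ≈ 596.59 mm ≈ 0.597 m.

0.597 m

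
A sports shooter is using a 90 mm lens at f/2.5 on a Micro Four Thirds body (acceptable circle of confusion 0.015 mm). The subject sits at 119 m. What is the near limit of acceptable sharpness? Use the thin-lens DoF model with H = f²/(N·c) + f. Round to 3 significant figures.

76.7 m

Hyperfocal distance H = f²/(N·c) + f = 90²/(2.5 × 0.015) + 90 = 8100/0.0375 + 90 ≈ 216090.0 mm ≈ 216.1 m.
Near limit Dn = s·(H − f)/(H + s − 2f) = 119000 × (216090.0 − 90) / (216090.0 + 119000 − 2 × 90) = 119000 × 216000.0 / 334910.0 ≈ 76749 mm ≈ 76.7 m.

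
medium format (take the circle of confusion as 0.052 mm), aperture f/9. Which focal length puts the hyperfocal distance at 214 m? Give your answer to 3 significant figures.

316 mm

From H = f²/(N·c) + f, with f ≪ H: f ≈ √(H·N·c) = √(214000 × 9 × 0.052) = √100152 ≈ 316.5 mm.
Exact: f² + N·c·f − N·c·H = 0 ⇒ f = (−N·c + √((N·c)² + 4·N·c·H))/2 = (−0.468 + √400608)/2 ≈ 316.23 mm ≈ 316 mm.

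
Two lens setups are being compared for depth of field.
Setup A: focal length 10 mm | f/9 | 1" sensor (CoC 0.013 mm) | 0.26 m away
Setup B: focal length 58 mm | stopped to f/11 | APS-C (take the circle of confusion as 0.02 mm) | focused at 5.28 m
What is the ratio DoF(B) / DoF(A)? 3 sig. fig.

24.5

Setup A: H = 10²/(9×0.013) + 10 ≈ 864.7 mm; DoF = Df − Dn = 367.49 − 201.16 ≈ 166.33 mm.
Setup B: H = 58²/(11×0.02) + 58 ≈ 15348.9 mm; DoF = Df − Dn = 8018.3 − 3935.9 ≈ 4082.4 mm.
Ratio = 4082.4 / 166.33 ≈ 24.5.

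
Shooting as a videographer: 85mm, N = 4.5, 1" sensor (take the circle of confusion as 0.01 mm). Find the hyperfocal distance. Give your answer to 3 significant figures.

Hyperfocal distance H = f²/(N·c) + f = 85²/(4.5 × 0.01) + 85 = 7225/0.045 + 85 ≈ 160640.6 mm ≈ 161 m.

161 m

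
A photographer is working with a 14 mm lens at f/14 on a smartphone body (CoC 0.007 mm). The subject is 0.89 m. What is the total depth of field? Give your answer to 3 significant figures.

Hyperfocal distance H = f²/(N·c) + f = 14²/(14 × 0.007) + 14 = 196/0.098 + 14 ≈ 2014.0 mm ≈ 2.014 m.
Near limit Dn = s·(H − f)/(H + s − 2f) = 890 × (2014.0 − 14) / (2014.0 + 890 − 2 × 14) = 890 × 2000.0 / 2876.0 ≈ 618.92 mm.
Far limit Df = s·(H − f)/(H − s) = 890 × (2014.0 − 14) / (2014.0 − 890) = 890 × 2000.0 / 1124.0 ≈ 1583.63 mm.
Depth of field = Df − Dn = 1583.63 − 618.92 ≈ 964.71 mm ≈ 0.965 m.

0.965 m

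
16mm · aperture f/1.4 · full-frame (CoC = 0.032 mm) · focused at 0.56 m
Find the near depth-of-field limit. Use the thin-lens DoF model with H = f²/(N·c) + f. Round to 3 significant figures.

Hyperfocal distance H = f²/(N·c) + f = 16²/(1.4 × 0.032) + 16 = 256/0.0448 + 16 ≈ 5730.3 mm ≈ 5.730 m.
Near limit Dn = s·(H − f)/(H + s − 2f) = 560 × (5730.3 − 16) / (5730.3 + 560 − 2 × 16) = 560 × 5714.3 / 6258.3 ≈ 511.32 mm ≈ 0.511 m.

0.511 m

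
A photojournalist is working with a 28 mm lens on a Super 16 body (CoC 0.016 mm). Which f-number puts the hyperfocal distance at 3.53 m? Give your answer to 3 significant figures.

f/14

Rearrange H = f²/(N·c) + f for N: N = f² / ((H − f)·c).
N = 28² / ((3530 − 28) × 0.016) = 784 / 56.03 ≈ 14.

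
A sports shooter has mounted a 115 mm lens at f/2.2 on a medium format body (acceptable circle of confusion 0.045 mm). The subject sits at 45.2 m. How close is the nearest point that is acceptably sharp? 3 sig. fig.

33.8 m

Hyperfocal distance H = f²/(N·c) + f = 115²/(2.2 × 0.045) + 115 = 13225/0.099 + 115 ≈ 133700.9 mm ≈ 133.7 m.
Near limit Dn = s·(H − f)/(H + s − 2f) = 45200 × (133700.9 − 115) / (133700.9 + 45200 − 2 × 115) = 45200 × 133585.9 / 178670.9 ≈ 33794 mm ≈ 33.8 m.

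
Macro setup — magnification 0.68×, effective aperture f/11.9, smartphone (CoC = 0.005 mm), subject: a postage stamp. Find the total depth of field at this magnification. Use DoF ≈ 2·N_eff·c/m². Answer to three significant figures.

0.257 mm

At magnification m, DoF ≈ 2·N_eff·c/m² = 2 × 11.9 × 0.005 / 0.68² = 0.119 / 0.4624 ≈ 0.257 mm.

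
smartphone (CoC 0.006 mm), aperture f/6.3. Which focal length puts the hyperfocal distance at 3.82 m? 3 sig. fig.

From H = f²/(N·c) + f, with f ≪ H: f ≈ √(H·N·c) = √(3820 × 6.3 × 0.006) = √144.40 ≈ 12.02 mm.
The +f correction barely moves this — solving exactly, f² + N·c·f − N·c·H = 0 ⇒ f = (−N·c + √((N·c)² + 4·N·c·H))/2 = (−0.0378 + √577.59)/2 ≈ 11.998 mm, so f ≈ 12.0 mm.

12.0 mm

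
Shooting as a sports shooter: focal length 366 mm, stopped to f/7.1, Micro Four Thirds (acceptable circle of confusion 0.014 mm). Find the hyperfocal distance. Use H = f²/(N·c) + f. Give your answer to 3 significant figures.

1350 m

Hyperfocal distance H = f²/(N·c) + f = 366²/(7.1 × 0.014) + 366 = 133956/0.0994 + 366 ≈ 1348011.9 mm ≈ 1350 m.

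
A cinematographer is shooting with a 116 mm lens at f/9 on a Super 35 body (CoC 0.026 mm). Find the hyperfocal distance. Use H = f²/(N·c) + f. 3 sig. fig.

57.6 m

Hyperfocal distance H = f²/(N·c) + f = 116²/(9 × 0.026) + 116 = 13456/0.234 + 116 ≈ 57620.3 mm ≈ 57.6 m.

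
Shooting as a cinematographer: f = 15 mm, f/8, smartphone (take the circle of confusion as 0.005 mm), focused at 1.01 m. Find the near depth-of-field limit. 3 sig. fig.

0.858 m

Hyperfocal distance H = f²/(N·c) + f = 15²/(8 × 0.005) + 15 = 225/0.04 + 15 ≈ 5640.0 mm ≈ 5.640 m.
Near limit Dn = s·(H − f)/(H + s − 2f) = 1010 × (5640.0 − 15) / (5640.0 + 1010 − 2 × 15) = 1010 × 5625.0 / 6620.0 ≈ 858.19 mm ≈ 0.858 m.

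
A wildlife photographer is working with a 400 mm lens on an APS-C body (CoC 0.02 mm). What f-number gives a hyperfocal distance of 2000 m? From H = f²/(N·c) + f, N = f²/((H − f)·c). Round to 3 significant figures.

f/4

Rearrange H = f²/(N·c) + f for N: N = f² / ((H − f)·c).
N = 400² / ((2000000 − 400) × 0.02) = 160000 / 39992 ≈ 4.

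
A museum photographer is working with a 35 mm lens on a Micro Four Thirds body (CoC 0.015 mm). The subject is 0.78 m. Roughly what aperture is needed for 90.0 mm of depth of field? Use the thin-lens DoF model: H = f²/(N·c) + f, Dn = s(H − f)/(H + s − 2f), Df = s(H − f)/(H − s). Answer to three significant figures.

Write h = H − f = f²/(N·c). The thin-lens limits are Dn = s·h/(h + (s−f)) and Df = s·h/(h − (s−f)), so DoF = Df − Dn = 2·s·(s−f)·h / (h² − (s−f)²).
That is a quadratic in h: DoF·h² − 2·s·(s−f)·h − DoF·(s−f)² = 0 ⇒ h = (s−f)·(s + √(s² + DoF²)) / DoF = 745 × (780 + √(780² + 90²)) / 90 = 745 × (780 + 785.175) / 90 ≈ 12956 mm.
Then N = f²/(c·h) = 35² / (0.015 × 12956) = 1225 / 194.34 ≈ 6.30.

f/6.30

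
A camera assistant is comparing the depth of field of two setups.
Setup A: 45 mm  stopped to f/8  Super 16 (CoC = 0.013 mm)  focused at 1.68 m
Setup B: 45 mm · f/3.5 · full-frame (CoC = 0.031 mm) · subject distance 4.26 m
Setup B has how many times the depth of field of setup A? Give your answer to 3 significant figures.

7.14

Setup A: H = 45²/(8×0.013) + 45 ≈ 19516.2 mm; DoF = Df − Dn = 1834.00 − 1549.86 ≈ 284.14 mm.
Setup B: H = 45²/(3.5×0.031) + 45 ≈ 18708.6 mm; DoF = Df − Dn = 5502.7 − 3475.2 ≈ 2027.5 mm.
Ratio = 2027.5 / 284.14 ≈ 7.14.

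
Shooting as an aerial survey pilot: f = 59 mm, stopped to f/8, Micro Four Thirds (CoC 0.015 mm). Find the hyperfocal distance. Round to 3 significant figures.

Hyperfocal distance H = f²/(N·c) + f = 59²/(8 × 0.015) + 59 = 3481/0.12 + 59 ≈ 29067.3 mm ≈ 29.1 m.

29.1 m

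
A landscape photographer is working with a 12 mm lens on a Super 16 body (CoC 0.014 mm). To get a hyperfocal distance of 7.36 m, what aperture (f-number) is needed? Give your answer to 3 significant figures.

f/1.40

Rearrange H = f²/(N·c) + f for N: N = f² / ((H − f)·c).
N = 12² / ((7360 − 12) × 0.014) = 144 / 102.9 ≈ 1.40.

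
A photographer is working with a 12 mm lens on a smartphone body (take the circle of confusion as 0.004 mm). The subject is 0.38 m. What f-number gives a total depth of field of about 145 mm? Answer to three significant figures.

f/18

Write h = H − f = f²/(N·c). The thin-lens limits are Dn = s·h/(h + (s−f)) and Df = s·h/(h − (s−f)), so DoF = Df − Dn = 2·s·(s−f)·h / (h² − (s−f)²).
That is a quadratic in h: DoF·h² − 2·s·(s−f)·h − DoF·(s−f)² = 0 ⇒ h = (s−f)·(s + √(s² + DoF²)) / DoF = 368 × (380 + √(380² + 145²)) / 145 = 368 × (380 + 406.725) / 145 ≈ 1996.7 mm.
Then N = f²/(c·h) = 12² / (0.004 × 1996.7) = 144 / 7.9866 ≈ 18.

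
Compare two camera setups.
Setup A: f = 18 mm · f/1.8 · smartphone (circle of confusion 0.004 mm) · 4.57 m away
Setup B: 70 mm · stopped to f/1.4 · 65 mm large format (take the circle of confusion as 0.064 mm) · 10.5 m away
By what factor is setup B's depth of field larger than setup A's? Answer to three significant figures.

Setup A: H = 18²/(1.8×0.004) + 18 ≈ 45018.0 mm; DoF = Df − Dn = 5084.31 − 4150.19 ≈ 934.12 mm.
Setup B: H = 70²/(1.4×0.064) + 70 ≈ 54757.5 mm; DoF = Df − Dn = 12974.5 − 8818.2 ≈ 4156.3 mm.
Ratio = 4156.3 / 934.12 ≈ 4.45.

4.45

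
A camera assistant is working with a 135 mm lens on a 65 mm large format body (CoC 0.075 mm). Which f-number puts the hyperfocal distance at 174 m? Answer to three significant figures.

f/1.40

Rearrange H = f²/(N·c) + f for N: N = f² / ((H − f)·c).
N = 135² / ((174000 − 135) × 0.075) = 18225 / 13040 ≈ 1.40.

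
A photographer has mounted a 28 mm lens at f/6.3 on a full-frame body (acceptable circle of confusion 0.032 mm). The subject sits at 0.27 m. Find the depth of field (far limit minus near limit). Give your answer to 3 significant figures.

33.7 mm

Hyperfocal distance H = f²/(N·c) + f = 28²/(6.3 × 0.032) + 28 = 784/0.2016 + 28 ≈ 3916.9 mm ≈ 3.917 m.
Near limit Dn = s·(H − f)/(H + s − 2f) = 270 × (3916.9 − 28) / (3916.9 + 270 − 2 × 28) = 270 × 3888.9 / 4130.9 ≈ 254.183 mm.
Far limit Df = s·(H − f)/(H − s) = 270 × (3916.9 − 28) / (3916.9 − 270) = 270 × 3888.9 / 3646.9 ≈ 287.917 mm.
Depth of field = Df − Dn = 287.917 − 254.183 ≈ 33.734 mm.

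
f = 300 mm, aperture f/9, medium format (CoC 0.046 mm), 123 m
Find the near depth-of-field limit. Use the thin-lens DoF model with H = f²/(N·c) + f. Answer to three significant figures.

78.6 m

Hyperfocal distance H = f²/(N·c) + f = 300²/(9 × 0.046) + 300 = 90000/0.414 + 300 ≈ 217691.3 mm ≈ 217.7 m.
Near limit Dn = s·(H − f)/(H + s − 2f) = 123000 × (217691.3 − 300) / (217691.3 + 123000 − 2 × 300) = 123000 × 217391.3 / 340091.3 ≈ 78623 mm ≈ 78.6 m.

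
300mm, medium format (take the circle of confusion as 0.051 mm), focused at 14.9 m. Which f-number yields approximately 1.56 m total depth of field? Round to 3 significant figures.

f/6.31

Write h = H − f = f²/(N·c). The thin-lens limits are Dn = s·h/(h + (s−f)) and Df = s·h/(h − (s−f)), so DoF = Df − Dn = 2·s·(s−f)·h / (h² − (s−f)²).
That is a quadratic in h: DoF·h² − 2·s·(s−f)·h − DoF·(s−f)² = 0 ⇒ h = (s−f)·(s + √(s² + DoF²)) / DoF = 14600 × (14900 + √(14900² + 1560²)) / 1560 = 14600 × (14900 + 14981.4) / 1560 ≈ 279660 mm.
Then N = f²/(c·h) = 300² / (0.051 × 279660) = 90000 / 14263 ≈ 6.31.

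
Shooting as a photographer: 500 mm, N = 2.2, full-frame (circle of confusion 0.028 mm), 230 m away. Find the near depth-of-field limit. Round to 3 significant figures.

Hyperfocal distance H = f²/(N·c) + f = 500²/(2.2 × 0.028) + 500 = 250000/0.0616 + 500 ≈ 4058941.6 mm ≈ 4059 m.
Near limit Dn = s·(H − f)/(H + s − 2f) = 230000 × (4058941.6 − 500) / (4058941.6 + 230000 − 2 × 500) = 230000 × 4058441.6 / 4287941.6 ≈ 217690 mm ≈ 218 m.

218 m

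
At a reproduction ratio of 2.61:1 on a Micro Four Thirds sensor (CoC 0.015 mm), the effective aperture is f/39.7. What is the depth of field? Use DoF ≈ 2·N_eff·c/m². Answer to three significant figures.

At magnification m, DoF ≈ 2·N_eff·c/m² = 2 × 39.7 × 0.015 / 2.61² = 1.191 / 6.812 ≈ 0.175 mm.

0.175 mm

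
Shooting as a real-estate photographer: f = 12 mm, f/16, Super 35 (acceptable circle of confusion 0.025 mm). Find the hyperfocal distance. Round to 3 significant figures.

372 mm

Hyperfocal distance H = f²/(N·c) + f = 12²/(16 × 0.025) + 12 = 144/0.4 + 12 ≈ 372.0 mm ≈ 0.372 m.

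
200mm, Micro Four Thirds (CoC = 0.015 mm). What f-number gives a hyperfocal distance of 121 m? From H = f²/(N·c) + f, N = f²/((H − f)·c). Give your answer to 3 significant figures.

f/22.1

Rearrange H = f²/(N·c) + f for N: N = f² / ((H − f)·c).
N = 200² / ((121000 − 200) × 0.015) = 40000 / 1812 ≈ 22.1.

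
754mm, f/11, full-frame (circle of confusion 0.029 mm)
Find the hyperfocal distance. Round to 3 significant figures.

1780 m

Hyperfocal distance H = f²/(N·c) + f = 754²/(11 × 0.029) + 754 = 568516/0.319 + 754 ≈ 1782935.8 mm ≈ 1780 m.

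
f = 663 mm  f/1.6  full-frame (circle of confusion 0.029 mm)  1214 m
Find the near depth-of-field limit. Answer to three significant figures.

1080 m

Hyperfocal distance H = f²/(N·c) + f = 663²/(1.6 × 0.029) + 663 = 439569/0.0464 + 663 ≈ 9474132.8 mm ≈ 9474 m.
Near limit Dn = s·(H − f)/(H + s − 2f) = 1214000 × (9474132.8 − 663) / (9474132.8 + 1214000 − 2 × 663) = 1214000 × 9473469.8 / 10686806.8 ≈ 1076167 mm ≈ 1080 m.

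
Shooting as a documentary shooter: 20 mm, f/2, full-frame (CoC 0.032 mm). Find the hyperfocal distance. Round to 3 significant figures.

6.27 m

Hyperfocal distance H = f²/(N·c) + f = 20²/(2 × 0.032) + 20 = 400/0.064 + 20 ≈ 6270.0 mm ≈ 6.27 m.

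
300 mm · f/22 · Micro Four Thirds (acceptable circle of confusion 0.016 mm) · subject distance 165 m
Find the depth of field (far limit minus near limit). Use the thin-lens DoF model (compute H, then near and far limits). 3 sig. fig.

Hyperfocal distance H = f²/(N·c) + f = 300²/(22 × 0.016) + 300 = 90000/0.352 + 300 ≈ 255981.8 mm ≈ 256.0 m.
Near limit Dn = s·(H − f)/(H + s − 2f) = 165000 × (255981.8 − 300) / (255981.8 + 165000 − 2 × 300) = 165000 × 255681.8 / 420381.8 ≈ 100355 mm.
Far limit Df = s·(H − f)/(H − s) = 165000 × (255981.8 − 300) / (255981.8 − 165000) = 165000 × 255681.8 / 90981.8 ≈ 463692 mm.
Depth of field = Df − Dn = 463692 − 100355 ≈ 363337 mm ≈ 363 m.

363 m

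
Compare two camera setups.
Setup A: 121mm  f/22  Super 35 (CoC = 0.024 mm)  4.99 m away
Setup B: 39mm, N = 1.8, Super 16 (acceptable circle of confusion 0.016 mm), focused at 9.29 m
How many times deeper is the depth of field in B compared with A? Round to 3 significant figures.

Setup A: H = 121²/(22×0.024) + 121 ≈ 27850.2 mm; DoF = Df − Dn = 6052.8 − 4244.7 ≈ 1808.1 mm.
Setup B: H = 39²/(1.8×0.016) + 39 ≈ 52851.5 mm; DoF = Df − Dn = 11262.9 − 7905.3 ≈ 3357.6 mm.
Ratio = 3357.6 / 1808.1 ≈ 1.86.

1.86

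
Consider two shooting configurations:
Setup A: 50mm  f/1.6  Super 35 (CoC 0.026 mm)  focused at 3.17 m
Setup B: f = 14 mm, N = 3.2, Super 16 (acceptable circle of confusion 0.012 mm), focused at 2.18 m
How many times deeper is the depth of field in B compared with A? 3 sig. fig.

6.84

Setup A: H = 50²/(1.6×0.026) + 50 ≈ 60146.2 mm; DoF = Df − Dn = 3343.59 − 3013.55 ≈ 330.04 mm.
Setup B: H = 14²/(3.2×0.012) + 14 ≈ 5118.2 mm; DoF = Df − Dn = 3787.1 − 1530.5 ≈ 2256.6 mm.
Ratio = 2256.6 / 330.04 ≈ 6.84.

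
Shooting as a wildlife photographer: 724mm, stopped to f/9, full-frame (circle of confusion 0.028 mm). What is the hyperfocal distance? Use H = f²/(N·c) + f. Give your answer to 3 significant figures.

Hyperfocal distance H = f²/(N·c) + f = 724²/(9 × 0.028) + 724 = 524176/0.252 + 724 ≈ 2080787.5 mm ≈ 2080 m.

2080 m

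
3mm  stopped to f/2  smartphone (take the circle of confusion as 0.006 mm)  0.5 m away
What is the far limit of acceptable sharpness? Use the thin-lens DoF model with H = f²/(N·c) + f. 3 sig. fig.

Hyperfocal distance H = f²/(N·c) + f = 3²/(2 × 0.006) + 3 = 9/0.012 + 3 ≈ 753.0 mm ≈ 0.753 m.
Far limit Df = s·(H − f)/(H − s) = 500 × (753.0 − 3) / (753.0 − 500) = 500 × 750.0 / 253.0 ≈ 1482.2 mm ≈ 1.48 m.

1.48 m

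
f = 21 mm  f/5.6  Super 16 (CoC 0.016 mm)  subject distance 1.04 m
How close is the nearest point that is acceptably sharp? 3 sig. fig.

Hyperfocal distance H = f²/(N·c) + f = 21²/(5.6 × 0.016) + 21 = 441/0.0896 + 21 ≈ 4942.9 mm ≈ 4.943 m.
Near limit Dn = s·(H − f)/(H + s − 2f) = 1040 × (4942.9 − 21) / (4942.9 + 1040 − 2 × 21) = 1040 × 4921.9 / 5940.9 ≈ 861.62 mm ≈ 0.862 m.

0.862 m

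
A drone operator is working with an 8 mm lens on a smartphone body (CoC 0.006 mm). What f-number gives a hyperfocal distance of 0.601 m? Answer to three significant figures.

f/18

Rearrange H = f²/(N·c) + f for N: N = f² / ((H − f)·c).
N = 8² / ((601 − 8) × 0.006) = 64 / 3.558 ≈ 18.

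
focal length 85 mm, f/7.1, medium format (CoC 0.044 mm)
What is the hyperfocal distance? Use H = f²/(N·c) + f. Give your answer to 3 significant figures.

23.2 m

Hyperfocal distance H = f²/(N·c) + f = 85²/(7.1 × 0.044) + 85 = 7225/0.3124 + 85 ≈ 23212.4 mm ≈ 23.2 m.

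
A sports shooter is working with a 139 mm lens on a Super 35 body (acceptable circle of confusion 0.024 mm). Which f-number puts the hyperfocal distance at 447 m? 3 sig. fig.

Rearrange H = f²/(N·c) + f for N: N = f² / ((H − f)·c).
N = 139² / ((447000 − 139) × 0.024) = 19321 / 10725 ≈ 1.80.

f/1.80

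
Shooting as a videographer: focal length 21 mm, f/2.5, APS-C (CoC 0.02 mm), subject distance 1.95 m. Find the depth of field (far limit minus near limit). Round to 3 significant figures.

Hyperfocal distance H = f²/(N·c) + f = 21²/(2.5 × 0.02) + 21 = 441/0.05 + 21 ≈ 8841.0 mm ≈ 8.841 m.
Near limit Dn = s·(H − f)/(H + s − 2f) = 1950 × (8841.0 − 21) / (8841.0 + 1950 − 2 × 21) = 1950 × 8820.0 / 10749.0 ≈ 1600.06 mm.
Far limit Df = s·(H − f)/(H − s) = 1950 × (8841.0 − 21) / (8841.0 − 1950) = 1950 × 8820.0 / 6891.0 ≈ 2495.86 mm.
Depth of field = Df − Dn = 2495.86 − 1600.06 ≈ 895.80 mm ≈ 0.896 m.

0.896 m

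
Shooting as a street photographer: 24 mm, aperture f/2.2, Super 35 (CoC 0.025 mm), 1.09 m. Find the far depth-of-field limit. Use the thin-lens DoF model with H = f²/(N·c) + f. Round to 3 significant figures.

1.21 m

Hyperfocal distance H = f²/(N·c) + f = 24²/(2.2 × 0.025) + 24 = 576/0.055 + 24 ≈ 10496.7 mm ≈ 10.50 m.
Far limit Df = s·(H − f)/(H − s) = 1090 × (10496.7 − 24) / (10496.7 − 1090) = 1090 × 10472.7 / 9406.7 ≈ 1213.5 mm ≈ 1.21 m.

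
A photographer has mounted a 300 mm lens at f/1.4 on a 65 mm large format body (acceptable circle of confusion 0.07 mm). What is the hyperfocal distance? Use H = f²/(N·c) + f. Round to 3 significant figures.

Hyperfocal distance H = f²/(N·c) + f = 300²/(1.4 × 0.07) + 300 = 90000/0.098 + 300 ≈ 918667.3 mm ≈ 919 m.

919 m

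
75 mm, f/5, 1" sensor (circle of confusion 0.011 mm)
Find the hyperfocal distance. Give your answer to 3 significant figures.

Hyperfocal distance H = f²/(N·c) + f = 75²/(5 × 0.011) + 75 = 5625/0.055 + 75 ≈ 102347.7 mm ≈ 102 m.

102 m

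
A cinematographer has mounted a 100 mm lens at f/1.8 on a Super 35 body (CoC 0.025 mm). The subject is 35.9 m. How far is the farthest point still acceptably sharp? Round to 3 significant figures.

Hyperfocal distance H = f²/(N·c) + f = 100²/(1.8 × 0.025) + 100 = 10000/0.045 + 100 ≈ 222322.2 mm ≈ 222.3 m.
Far limit Df = s·(H − f)/(H − s) = 35900 × (222322.2 − 100) / (222322.2 − 35900) = 35900 × 222222.2 / 186422.2 ≈ 42794 mm ≈ 42.8 m.

42.8 m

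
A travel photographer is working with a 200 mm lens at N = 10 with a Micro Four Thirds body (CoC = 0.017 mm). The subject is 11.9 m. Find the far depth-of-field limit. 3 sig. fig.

12.5 m

Hyperfocal distance H = f²/(N·c) + f = 200²/(10 × 0.017) + 200 = 40000/0.17 + 200 ≈ 235494.1 mm ≈ 235.5 m.
Far limit Df = s·(H − f)/(H − s) = 11900 × (235494.1 − 200) / (235494.1 − 11900) = 11900 × 235294.1 / 223594.1 ≈ 12523 mm ≈ 12.5 m.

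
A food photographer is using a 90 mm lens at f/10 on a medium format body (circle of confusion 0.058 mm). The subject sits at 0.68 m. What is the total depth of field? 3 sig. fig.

57.6 mm

Hyperfocal distance H = f²/(N·c) + f = 90²/(10 × 0.058) + 90 = 8100/0.58 + 90 ≈ 14055.5 mm ≈ 14.06 m.
Near limit Dn = s·(H − f)/(H + s − 2f) = 680 × (14055.5 − 90) / (14055.5 + 680 − 2 × 90) = 680 × 13965.5 / 14555.5 ≈ 652.437 mm.
Far limit Df = s·(H − f)/(H − s) = 680 × (14055.5 − 90) / (14055.5 − 680) = 680 × 13965.5 / 13375.5 ≈ 709.995 mm.
Depth of field = Df − Dn = 709.995 − 652.437 ≈ 57.558 mm.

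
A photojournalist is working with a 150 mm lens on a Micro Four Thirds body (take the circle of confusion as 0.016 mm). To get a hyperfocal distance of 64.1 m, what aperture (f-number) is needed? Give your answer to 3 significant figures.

Rearrange H = f²/(N·c) + f for N: N = f² / ((H − f)·c).
N = 150² / ((64100 − 150) × 0.016) = 22500 / 1023 ≈ 22.

f/22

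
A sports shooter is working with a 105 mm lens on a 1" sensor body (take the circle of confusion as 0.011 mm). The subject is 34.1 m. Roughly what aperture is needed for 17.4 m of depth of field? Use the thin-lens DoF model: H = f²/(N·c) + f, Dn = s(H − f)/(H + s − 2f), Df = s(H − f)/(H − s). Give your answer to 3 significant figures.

f/7.09

Write h = H − f = f²/(N·c). The thin-lens limits are Dn = s·h/(h + (s−f)) and Df = s·h/(h − (s−f)), so DoF = Df − Dn = 2·s·(s−f)·h / (h² − (s−f)²).
That is a quadratic in h: DoF·h² − 2·s·(s−f)·h − DoF·(s−f)² = 0 ⇒ h = (s−f)·(s + √(s² + DoF²)) / DoF = 33995 × (34100 + √(34100² + 17400²)) / 17400 = 33995 × (34100 + 38282.8) / 17400 ≈ 141417 mm.
Then N = f²/(c·h) = 105² / (0.011 × 141417) = 11025 / 1555.6 ≈ 7.09.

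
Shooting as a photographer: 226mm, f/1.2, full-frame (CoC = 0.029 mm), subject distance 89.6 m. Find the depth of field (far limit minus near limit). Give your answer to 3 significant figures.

11.0 m

Hyperfocal distance H = f²/(N·c) + f = 226²/(1.2 × 0.029) + 226 = 51076/0.0348 + 226 ≈ 1467927.1 mm ≈ 1468 m.
Near limit Dn = s·(H − f)/(H + s − 2f) = 89600 × (1467927.1 − 226) / (1467927.1 + 89600 − 2 × 226) = 89600 × 1467701.1 / 1557075.1 ≈ 84457 mm.
Far limit Df = s·(H − f)/(H − s) = 89600 × (1467927.1 − 226) / (1467927.1 − 89600) = 89600 × 1467701.1 / 1378327.1 ≈ 95410 mm.
Depth of field = Df − Dn = 95410 − 84457 ≈ 10953 mm ≈ 11.0 m.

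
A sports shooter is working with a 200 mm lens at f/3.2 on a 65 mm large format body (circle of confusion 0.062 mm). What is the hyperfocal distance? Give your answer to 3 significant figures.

202 m

Hyperfocal distance H = f²/(N·c) + f = 200²/(3.2 × 0.062) + 200 = 40000/0.1984 + 200 ≈ 201812.9 mm ≈ 202 m.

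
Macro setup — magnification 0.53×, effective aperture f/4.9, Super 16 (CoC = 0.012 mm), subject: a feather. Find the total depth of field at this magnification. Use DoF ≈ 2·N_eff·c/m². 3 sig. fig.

At magnification m, DoF ≈ 2·N_eff·c/m² = 2 × 4.9 × 0.012 / 0.53² = 0.1176 / 0.2809 ≈ 0.419 mm.

0.419 mm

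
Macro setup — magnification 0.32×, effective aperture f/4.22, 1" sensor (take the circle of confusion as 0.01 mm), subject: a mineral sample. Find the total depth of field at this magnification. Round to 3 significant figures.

At magnification m, DoF ≈ 2·N_eff·c/m² = 2 × 4.22 × 0.01 / 0.32² = 0.0844 / 0.1024 ≈ 0.824 mm.

0.824 mm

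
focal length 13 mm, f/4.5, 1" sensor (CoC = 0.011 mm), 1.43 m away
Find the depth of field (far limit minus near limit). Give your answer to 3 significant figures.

Hyperfocal distance H = f²/(N·c) + f = 13²/(4.5 × 0.011) + 13 = 169/0.0495 + 13 ≈ 3427.1 mm ≈ 3.427 m.
Near limit Dn = s·(H − f)/(H + s − 2f) = 1430 × (3427.1 − 13) / (3427.1 + 1430 − 2 × 13) = 1430 × 3414.1 / 4831.1 ≈ 1010.6 mm.
Far limit Df = s·(H − f)/(H − s) = 1430 × (3427.1 − 13) / (3427.1 − 1430) = 1430 × 3414.1 / 1997.1 ≈ 2444.6 mm.
Depth of field = Df − Dn = 2444.6 − 1010.6 ≈ 1434.0 mm ≈ 1.43 m.

1.43 m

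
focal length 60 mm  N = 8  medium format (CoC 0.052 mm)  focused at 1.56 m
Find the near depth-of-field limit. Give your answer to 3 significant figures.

1.33 m

Hyperfocal distance H = f²/(N·c) + f = 60²/(8 × 0.052) + 60 = 3600/0.416 + 60 ≈ 8713.8 mm ≈ 8.714 m.
Near limit Dn = s·(H − f)/(H + s − 2f) = 1560 × (8713.8 − 60) / (8713.8 + 1560 − 2 × 60) = 1560 × 8653.8 / 10153.8 ≈ 1329.5 mm ≈ 1.33 m.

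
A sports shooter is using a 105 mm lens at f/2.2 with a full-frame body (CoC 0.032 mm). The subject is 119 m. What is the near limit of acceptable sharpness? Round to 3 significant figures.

67.6 m

Hyperfocal distance H = f²/(N·c) + f = 105²/(2.2 × 0.032) + 105 = 11025/0.0704 + 105 ≈ 156710.1 mm ≈ 156.7 m.
Near limit Dn = s·(H − f)/(H + s − 2f) = 119000 × (156710.1 − 105) / (156710.1 + 119000 − 2 × 105) = 119000 × 156605.1 / 275500.1 ≈ 67644 mm ≈ 67.6 m.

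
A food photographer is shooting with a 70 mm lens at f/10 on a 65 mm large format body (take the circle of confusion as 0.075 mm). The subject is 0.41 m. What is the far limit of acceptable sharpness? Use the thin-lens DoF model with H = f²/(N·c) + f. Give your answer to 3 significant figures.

433 mm

Hyperfocal distance H = f²/(N·c) + f = 70²/(10 × 0.075) + 70 = 4900/0.75 + 70 ≈ 6603.3 mm ≈ 6.603 m.
Far limit Df = s·(H − f)/(H − s) = 410 × (6603.3 − 70) / (6603.3 − 410) = 410 × 6533.3 / 6193.3 ≈ 432.51 mm.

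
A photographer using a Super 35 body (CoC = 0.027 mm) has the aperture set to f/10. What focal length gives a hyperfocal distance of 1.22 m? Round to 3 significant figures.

From H = f²/(N·c) + f, with f ≪ H: f ≈ √(H·N·c) = √(1220 × 10 × 0.027) = √329.40 ≈ 18.15 mm.
Exact: f² + N·c·f − N·c·H = 0 ⇒ f = (−N·c + √((N·c)² + 4·N·c·H))/2 = (−0.27 + √1317.7)/2 ≈ 18.015 mm ≈ 18.0 mm.

18.0 mm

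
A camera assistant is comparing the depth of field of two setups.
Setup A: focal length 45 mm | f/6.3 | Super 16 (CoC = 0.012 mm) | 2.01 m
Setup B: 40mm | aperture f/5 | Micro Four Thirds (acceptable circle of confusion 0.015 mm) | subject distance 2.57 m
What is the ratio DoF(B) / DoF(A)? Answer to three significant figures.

2.09

Setup A: H = 45²/(6.3×0.012) + 45 ≈ 26830.7 mm; DoF = Df − Dn = 2169.13 − 1872.62 ≈ 296.51 mm.
Setup B: H = 40²/(5×0.015) + 40 ≈ 21373.3 mm; DoF = Df − Dn = 2915.80 − 2297.53 ≈ 618.27 mm.
Ratio = 618.27 / 296.51 ≈ 2.09.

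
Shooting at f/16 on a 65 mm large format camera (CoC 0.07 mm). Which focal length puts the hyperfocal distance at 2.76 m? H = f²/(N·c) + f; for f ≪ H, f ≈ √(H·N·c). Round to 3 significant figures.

55.0 mm

From H = f²/(N·c) + f, with f ≪ H: f ≈ √(H·N·c) = √(2760 × 16 × 0.07) = √3091.2 ≈ 55.60 mm.
Exact: f² + N·c·f − N·c·H = 0 ⇒ f = (−N·c + √((N·c)² + 4·N·c·H))/2 = (−1.12 + √12366)/2 ≈ 55.041 mm ≈ 55.0 mm.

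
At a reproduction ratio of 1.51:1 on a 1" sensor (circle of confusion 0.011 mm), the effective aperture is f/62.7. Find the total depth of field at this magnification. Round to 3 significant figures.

0.605 mm

At magnification m, DoF ≈ 2·N_eff·c/m² = 2 × 62.7 × 0.011 / 1.51² = 1.379 / 2.28 ≈ 0.605 mm.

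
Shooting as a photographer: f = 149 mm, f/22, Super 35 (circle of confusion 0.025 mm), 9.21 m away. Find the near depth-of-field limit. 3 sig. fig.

Hyperfocal distance H = f²/(N·c) + f = 149²/(22 × 0.025) + 149 = 22201/0.55 + 149 ≈ 40514.5 mm ≈ 40.51 m.
Near limit Dn = s·(H − f)/(H + s − 2f) = 9210 × (40514.5 − 149) / (40514.5 + 9210 − 2 × 149) = 9210 × 40365.5 / 49426.5 ≈ 7521.6 mm ≈ 7.52 m.

7.52 m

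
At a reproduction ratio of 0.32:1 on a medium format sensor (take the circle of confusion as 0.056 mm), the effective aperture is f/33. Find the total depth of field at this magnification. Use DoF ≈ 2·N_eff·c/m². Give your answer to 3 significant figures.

At magnification m, DoF ≈ 2·N_eff·c/m² = 2 × 33 × 0.056 / 0.32² = 3.696 / 0.1024 ≈ 36.1 mm.

36.1 mm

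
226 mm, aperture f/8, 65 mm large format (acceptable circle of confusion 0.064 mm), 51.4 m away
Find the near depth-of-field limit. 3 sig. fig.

34.0 m

Hyperfocal distance H = f²/(N·c) + f = 226²/(8 × 0.064) + 226 = 51076/0.512 + 226 ≈ 99983.8 mm ≈ 99.98 m.
Near limit Dn = s·(H − f)/(H + s − 2f) = 51400 × (99983.8 − 226) / (99983.8 + 51400 − 2 × 226) = 51400 × 99757.8 / 150931.8 ≈ 33973 mm ≈ 34.0 m.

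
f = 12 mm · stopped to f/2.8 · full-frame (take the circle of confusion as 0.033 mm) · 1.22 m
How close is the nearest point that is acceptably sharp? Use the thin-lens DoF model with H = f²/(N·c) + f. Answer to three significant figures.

0.687 m

Hyperfocal distance H = f²/(N·c) + f = 12²/(2.8 × 0.033) + 12 = 144/0.0924 + 12 ≈ 1570.4 mm ≈ 1.570 m.
Near limit Dn = s·(H − f)/(H + s − 2f) = 1220 × (1570.4 − 12) / (1570.4 + 1220 − 2 × 12) = 1220 × 1558.4 / 2766.4 ≈ 687.27 mm ≈ 0.687 m.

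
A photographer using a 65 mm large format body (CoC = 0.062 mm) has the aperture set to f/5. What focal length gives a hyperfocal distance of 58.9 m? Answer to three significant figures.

From H = f²/(N·c) + f, with f ≪ H: f ≈ √(H·N·c) = √(58900 × 5 × 0.062) = √18259 ≈ 135.1 mm.
The +f correction barely moves this — solving exactly, f² + N·c·f − N·c·H = 0 ⇒ f = (−N·c + √((N·c)² + 4·N·c·H))/2 = (−0.31 + √73036)/2 ≈ 134.97 mm, so f ≈ 135 mm.

135 mm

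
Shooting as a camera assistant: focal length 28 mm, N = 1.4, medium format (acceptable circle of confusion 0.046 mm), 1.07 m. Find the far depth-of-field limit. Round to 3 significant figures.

1.17 m

Hyperfocal distance H = f²/(N·c) + f = 28²/(1.4 × 0.046) + 28 = 784/0.0644 + 28 ≈ 12201.9 mm ≈ 12.20 m.
Far limit Df = s·(H − f)/(H − s) = 1070 × (12201.9 − 28) / (12201.9 − 1070) = 1070 × 12173.9 / 11131.9 ≈ 1170.2 mm ≈ 1.17 m.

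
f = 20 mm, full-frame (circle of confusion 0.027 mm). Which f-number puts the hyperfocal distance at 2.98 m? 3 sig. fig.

f/5.01

Rearrange H = f²/(N·c) + f for N: N = f² / ((H − f)·c).
N = 20² / ((2980 − 20) × 0.027) = 400 / 79.92 ≈ 5.01.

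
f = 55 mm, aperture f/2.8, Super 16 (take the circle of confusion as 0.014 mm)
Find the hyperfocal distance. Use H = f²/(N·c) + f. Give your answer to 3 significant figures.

77.2 m

Hyperfocal distance H = f²/(N·c) + f = 55²/(2.8 × 0.014) + 55 = 3025/0.0392 + 55 ≈ 77223.4 mm ≈ 77.2 m.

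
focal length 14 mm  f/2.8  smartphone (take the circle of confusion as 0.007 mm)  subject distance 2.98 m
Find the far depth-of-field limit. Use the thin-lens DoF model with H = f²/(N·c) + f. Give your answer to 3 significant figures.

Hyperfocal distance H = f²/(N·c) + f = 14²/(2.8 × 0.007) + 14 = 196/0.0196 + 14 ≈ 10014.0 mm ≈ 10.01 m.
Far limit Df = s·(H − f)/(H − s) = 2980 × (10014.0 − 14) / (10014.0 − 2980) = 2980 × 10000.0 / 7034.0 ≈ 4236.6 mm ≈ 4.24 m.

4.24 m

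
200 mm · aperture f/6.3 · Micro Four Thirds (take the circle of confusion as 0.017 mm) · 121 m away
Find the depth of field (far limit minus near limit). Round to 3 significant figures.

87.4 m

Hyperfocal distance H = f²/(N·c) + f = 200²/(6.3 × 0.017) + 200 = 40000/0.1071 + 200 ≈ 373682.7 mm ≈ 373.7 m.
Near limit Dn = s·(H − f)/(H + s − 2f) = 121000 × (373682.7 − 200) / (373682.7 + 121000 − 2 × 200) = 121000 × 373482.7 / 494282.7 ≈ 91428 mm.
Far limit Df = s·(H − f)/(H − s) = 121000 × (373682.7 − 200) / (373682.7 − 121000) = 121000 × 373482.7 / 252682.7 ≈ 178846 mm.
Depth of field = Df − Dn = 178846 − 91428 ≈ 87418 mm ≈ 87.4 m.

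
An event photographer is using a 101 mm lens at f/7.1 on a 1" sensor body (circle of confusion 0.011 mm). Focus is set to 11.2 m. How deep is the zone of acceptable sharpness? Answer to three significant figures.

1.92 m

Hyperfocal distance H = f²/(N·c) + f = 101²/(7.1 × 0.011) + 101 = 10201/0.0781 + 101 ≈ 130715.6 mm ≈ 130.7 m.
Near limit Dn = s·(H − f)/(H + s − 2f) = 11200 × (130715.6 − 101) / (130715.6 + 11200 − 2 × 101) = 11200 × 130614.6 / 141713.6 ≈ 10322.8 mm.
Far limit Df = s·(H − f)/(H − s) = 11200 × (130715.6 − 101) / (130715.6 − 11200) = 11200 × 130614.6 / 119515.6 ≈ 12240.1 mm.
Depth of field = Df − Dn = 12240.1 − 10322.8 ≈ 1917.3 mm ≈ 1.92 m.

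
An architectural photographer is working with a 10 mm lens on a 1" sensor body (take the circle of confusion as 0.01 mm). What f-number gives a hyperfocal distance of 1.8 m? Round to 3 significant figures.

f/5.59

Rearrange H = f²/(N·c) + f for N: N = f² / ((H − f)·c).
N = 10² / ((1800 − 10) × 0.01) = 100 / 17.90 ≈ 5.59.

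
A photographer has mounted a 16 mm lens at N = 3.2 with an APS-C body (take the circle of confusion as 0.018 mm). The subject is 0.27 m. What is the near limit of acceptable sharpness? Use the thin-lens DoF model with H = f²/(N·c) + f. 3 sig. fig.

255 mm

Hyperfocal distance H = f²/(N·c) + f = 16²/(3.2 × 0.018) + 16 = 256/0.0576 + 16 ≈ 4460.4 mm ≈ 4.460 m.
Near limit Dn = s·(H − f)/(H + s − 2f) = 270 × (4460.4 − 16) / (4460.4 + 270 − 2 × 16) = 270 × 4444.4 / 4698.4 ≈ 255.40 mm.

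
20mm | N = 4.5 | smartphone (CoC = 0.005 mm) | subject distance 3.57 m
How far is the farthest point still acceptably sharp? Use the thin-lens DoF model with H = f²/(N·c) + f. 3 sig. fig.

4.46 m

Hyperfocal distance H = f²/(N·c) + f = 20²/(4.5 × 0.005) + 20 = 400/0.0225 + 20 ≈ 17797.8 mm ≈ 17.80 m.
Far limit Df = s·(H − f)/(H − s) = 3570 × (17797.8 − 20) / (17797.8 − 3570) = 3570 × 17777.8 / 14227.8 ≈ 4460.8 mm ≈ 4.46 m.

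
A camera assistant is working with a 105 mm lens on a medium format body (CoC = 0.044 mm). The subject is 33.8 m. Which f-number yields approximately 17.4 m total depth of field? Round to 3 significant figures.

Write h = H − f = f²/(N·c). The thin-lens limits are Dn = s·h/(h + (s−f)) and Df = s·h/(h − (s−f)), so DoF = Df − Dn = 2·s·(s−f)·h / (h² − (s−f)²).
That is a quadratic in h: DoF·h² − 2·s·(s−f)·h − DoF·(s−f)² = 0 ⇒ h = (s−f)·(s + √(s² + DoF²)) / DoF = 33695 × (33800 + √(33800² + 17400²)) / 17400 = 33695 × (33800 + 38015.8) / 17400 ≈ 139071 mm.
Then N = f²/(c·h) = 105² / (0.044 × 139071) = 11025 / 6119.1 ≈ 1.80.

f/1.80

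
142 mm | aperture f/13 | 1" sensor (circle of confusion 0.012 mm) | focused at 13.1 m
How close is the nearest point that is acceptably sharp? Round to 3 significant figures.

11.9 m

Hyperfocal distance H = f²/(N·c) + f = 142²/(13 × 0.012) + 142 = 20164/0.156 + 142 ≈ 129398.4 mm ≈ 129.4 m.
Near limit Dn = s·(H − f)/(H + s − 2f) = 13100 × (129398.4 − 142) / (129398.4 + 13100 − 2 × 142) = 13100 × 129256.4 / 142214.4 ≈ 11906 mm ≈ 11.9 m.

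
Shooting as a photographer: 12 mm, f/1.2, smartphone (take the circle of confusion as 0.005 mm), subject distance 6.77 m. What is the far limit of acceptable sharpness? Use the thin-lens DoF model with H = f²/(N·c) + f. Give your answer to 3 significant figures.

9.42 m

Hyperfocal distance H = f²/(N·c) + f = 12²/(1.2 × 0.005) + 12 = 144/0.006 + 12 ≈ 24012.0 mm ≈ 24.01 m.
Far limit Df = s·(H − f)/(H − s) = 6770 × (24012.0 − 12) / (24012.0 − 6770) = 6770 × 24000.0 / 17242.0 ≈ 9423.5 mm ≈ 9.42 m.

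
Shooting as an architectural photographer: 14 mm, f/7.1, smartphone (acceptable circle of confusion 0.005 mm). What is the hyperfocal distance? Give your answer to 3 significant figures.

5.54 m

Hyperfocal distance H = f²/(N·c) + f = 14²/(7.1 × 0.005) + 14 = 196/0.0355 + 14 ≈ 5535.1 mm ≈ 5.54 m.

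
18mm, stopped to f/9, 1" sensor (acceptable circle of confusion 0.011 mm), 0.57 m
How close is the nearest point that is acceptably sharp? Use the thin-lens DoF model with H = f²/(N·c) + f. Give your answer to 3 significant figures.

488 mm

Hyperfocal distance H = f²/(N·c) + f = 18²/(9 × 0.011) + 18 = 324/0.099 + 18 ≈ 3290.7 mm ≈ 3.291 m.
Near limit Dn = s·(H − f)/(H + s − 2f) = 570 × (3290.7 − 18) / (3290.7 + 570 − 2 × 18) = 570 × 3272.7 / 3824.7 ≈ 487.74 mm.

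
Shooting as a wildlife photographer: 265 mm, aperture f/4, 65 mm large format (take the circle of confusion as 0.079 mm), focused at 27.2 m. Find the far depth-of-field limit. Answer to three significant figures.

31.0 m

Hyperfocal distance H = f²/(N·c) + f = 265²/(4 × 0.079) + 265 = 70225/0.316 + 265 ≈ 222496.0 mm ≈ 222.5 m.
Far limit Df = s·(H − f)/(H − s) = 27200 × (222496.0 − 265) / (222496.0 − 27200) = 27200 × 222231.0 / 195296.0 ≈ 30951 mm ≈ 31.0 m.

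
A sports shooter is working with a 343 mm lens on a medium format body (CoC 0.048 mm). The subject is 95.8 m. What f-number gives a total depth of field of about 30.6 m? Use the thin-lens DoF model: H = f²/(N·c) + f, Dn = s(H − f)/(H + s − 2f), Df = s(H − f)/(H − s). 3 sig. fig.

f/4

Write h = H − f = f²/(N·c). The thin-lens limits are Dn = s·h/(h + (s−f)) and Df = s·h/(h − (s−f)), so DoF = Df − Dn = 2·s·(s−f)·h / (h² − (s−f)²).
That is a quadratic in h: DoF·h² − 2·s·(s−f)·h − DoF·(s−f)² = 0 ⇒ h = (s−f)·(s + √(s² + DoF²)) / DoF = 95457 × (95800 + √(95800² + 30600²)) / 30600 = 95457 × (95800 + 100568) / 30600 ≈ 612573 mm.
Then N = f²/(c·h) = 343² / (0.048 × 612573) = 117649 / 29404 ≈ 4.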